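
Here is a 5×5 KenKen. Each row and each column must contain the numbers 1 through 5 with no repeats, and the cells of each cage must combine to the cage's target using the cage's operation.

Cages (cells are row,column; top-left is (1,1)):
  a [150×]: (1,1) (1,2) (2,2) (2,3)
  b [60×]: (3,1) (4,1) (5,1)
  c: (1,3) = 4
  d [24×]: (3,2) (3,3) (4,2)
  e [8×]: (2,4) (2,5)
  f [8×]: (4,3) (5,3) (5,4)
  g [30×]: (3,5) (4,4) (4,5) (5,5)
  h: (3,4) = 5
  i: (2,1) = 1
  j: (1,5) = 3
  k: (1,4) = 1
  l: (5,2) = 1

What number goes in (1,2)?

C is a freebie, so (1,3) = 4.
Cage k is a single given cell; hence (1,4) = 1.
J is a freebie, which forces (1,5) = 3.
I is a freebie, so (2,1) = 1.
Cage h is given, leaving (3,4) = 5.
Cage l is given, which forces (5,2) = 1.
Row 5 now contains 1, so (5,3) = 2.
2 is placed in row 5, so (5,4) = 4.
2 is placed in row 5, which forces (5,5) = 5.
Column 4 now contains 4, leaving (2,4) = 2.
Cage e needs two cells with product 8, which forces (2,5) = 4.
The 3 cells of cage b must have product 60, leaving (3,1) = 4.
4 is placed in row 3, leaving (3,2) = 2.
Column 3 now contains 2, leaving (3,3) = 3.
Row 3 already has 2; hence (3,5) = 1.
Cage b needs product 60, so (4,1) = 5.
2 is placed in column 2, which forces (4,2) = 4.
Column 3 now contains 2; hence (4,3) = 1.
The 4 cells of cage g must have product 30, so (4,4) = 3.
Column 5 now contains 1, leaving (4,5) = 2.
5 is placed in row 5, so (5,1) = 3.
Column 1 now contains 5, so (1,1) = 2.
2 is placed in column 2, so (1,2) = 5.
The 4 cells of cage a must have product 150, leaving (2,2) = 3.
3 is placed in column 3, leaving (2,3) = 5.
Filled in: 2 5 4 1 3 / 1 3 5 2 4 / 4 2 3 5 1 / 5 4 1 3 2 / 3 1 2 4 5.

5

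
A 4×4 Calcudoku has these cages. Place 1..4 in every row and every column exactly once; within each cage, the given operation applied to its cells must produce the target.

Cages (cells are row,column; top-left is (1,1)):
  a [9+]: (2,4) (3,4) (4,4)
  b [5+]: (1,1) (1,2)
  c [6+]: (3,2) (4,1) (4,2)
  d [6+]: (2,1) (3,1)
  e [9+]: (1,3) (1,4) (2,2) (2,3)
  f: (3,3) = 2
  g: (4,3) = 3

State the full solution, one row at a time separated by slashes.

3 2 4 1 / 2 3 1 4 / 4 1 2 3 / 1 4 3 2

Cage f is given; hence (3,3) = 2.
G is a freebie; hence (4,3) = 3.
Cage d's pair has sum 6, leaving (2,1) = 2.
Row 3 already has 2, leaving (3,1) = 4.
4 is placed in row 3, so (3,4) = 3.
Column 1 now contains 2; hence (4,1) = 1.
Column 1 already has 1, leaving (1,1) = 3.
Cage b's pair has sum 5; hence (1,2) = 2.
Cage e has sum 9, so (1,3) = 4.
Cage e has sum 9; hence (1,4) = 1.
Cage e has sum 9, so (2,2) = 3.
Cage e has sum 9, leaving (2,3) = 1.
Column 4 now contains 3; hence (2,4) = 4.
Row 3 now contains 3, so (3,2) = 1.
Cage c needs sum 6, so (4,2) = 4.
Cage a has sum 9, leaving (4,4) = 2.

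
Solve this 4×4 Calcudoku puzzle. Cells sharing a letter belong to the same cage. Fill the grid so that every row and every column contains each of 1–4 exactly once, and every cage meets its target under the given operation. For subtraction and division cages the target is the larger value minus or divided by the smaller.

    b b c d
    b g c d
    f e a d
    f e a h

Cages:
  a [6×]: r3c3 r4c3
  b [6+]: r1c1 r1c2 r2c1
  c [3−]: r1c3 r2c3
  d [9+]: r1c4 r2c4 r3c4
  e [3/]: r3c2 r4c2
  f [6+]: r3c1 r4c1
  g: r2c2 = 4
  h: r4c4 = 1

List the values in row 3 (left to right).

2 1 3 4

G is a freebie, which forces r2c2 = 4.
Row 2 already has 4, which forces r2c3 = 1.
H is a freebie, leaving r4c4 = 1.
1 is placed in column 3; hence r1c3 = 4.
Cage e needs two cells with quotient 3, so r3c2 = 1.
1 is placed in row 4, leaving r4c2 = 3.
Row 4 already has 3, which forces r4c3 = 2.
Cage b needs sum 6, leaving r1c1 = 1.
Column 2 already has 3; hence r1c2 = 2.
Row 1 now contains 2, so r1c4 = 3.
Cage b needs sum 6, so r2c1 = 3.
Column 4 now contains 3, which forces r2c4 = 2.
The two cells of cage f must have sum 6, which forces r3c1 = 2.
Column 3 now contains 2, leaving r3c3 = 3.
The 3 cells of cage d must have sum 9, so r3c4 = 4.
2 is placed in row 4; hence r4c1 = 4.
The full grid is 1 2 4 3 / 3 4 1 2 / 2 1 3 4 / 4 3 2 1.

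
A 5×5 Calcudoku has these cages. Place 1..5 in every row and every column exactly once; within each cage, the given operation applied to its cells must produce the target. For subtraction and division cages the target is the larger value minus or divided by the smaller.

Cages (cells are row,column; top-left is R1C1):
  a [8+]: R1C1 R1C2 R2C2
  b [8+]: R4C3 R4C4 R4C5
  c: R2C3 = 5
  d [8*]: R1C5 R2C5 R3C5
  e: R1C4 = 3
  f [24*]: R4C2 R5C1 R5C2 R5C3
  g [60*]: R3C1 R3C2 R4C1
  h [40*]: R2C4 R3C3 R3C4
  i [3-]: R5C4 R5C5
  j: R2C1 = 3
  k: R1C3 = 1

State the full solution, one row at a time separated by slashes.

Cage k is a single given cell, which forces R1C3 = 1.
E is a freebie; hence R1C4 = 3.
Cage j is given, leaving R2C1 = 3.
Cage c is given, which forces R2C3 = 5.
The 3 cells of cage g must have product 60, which forces R3C2 = 3.
Cage h has product 40; hence R3C4 = 5.
Row 3 now contains 5; hence R3C1 = 4.
Row 3 already has 4, leaving R3C3 = 2.
Row 3 already has 2, leaving R3C5 = 1.
The 3 cells of cage g must have product 60, leaving R4C1 = 5.
Cage f has product 24; hence R5C3 = 3.
Column 1 now contains 5, which forces R1C1 = 2.
2 is placed in row 1, which forces R1C5 = 4.
Cage h needs product 40, which forces R2C4 = 4.
4 is placed in column 5, leaving R2C5 = 2.
Column 3 now contains 3, which forces R4C3 = 4.
Cage b needs sum 8, leaving R4C4 = 1.
Cage b has sum 8, so R4C5 = 3.
Column 1 now contains 2, leaving R5C1 = 1.
Column 4 already has 1, which forces R5C4 = 2.
4 is placed in column 5, which forces R5C5 = 5.
Row 1 now contains 4, so R1C2 = 5.
Row 2 already has 2, leaving R2C2 = 1.
Row 4 now contains 1; hence R4C2 = 2.
2 is placed in row 5, leaving R5C2 = 4.

2 5 1 3 4 / 3 1 5 4 2 / 4 3 2 5 1 / 5 2 4 1 3 / 1 4 3 2 5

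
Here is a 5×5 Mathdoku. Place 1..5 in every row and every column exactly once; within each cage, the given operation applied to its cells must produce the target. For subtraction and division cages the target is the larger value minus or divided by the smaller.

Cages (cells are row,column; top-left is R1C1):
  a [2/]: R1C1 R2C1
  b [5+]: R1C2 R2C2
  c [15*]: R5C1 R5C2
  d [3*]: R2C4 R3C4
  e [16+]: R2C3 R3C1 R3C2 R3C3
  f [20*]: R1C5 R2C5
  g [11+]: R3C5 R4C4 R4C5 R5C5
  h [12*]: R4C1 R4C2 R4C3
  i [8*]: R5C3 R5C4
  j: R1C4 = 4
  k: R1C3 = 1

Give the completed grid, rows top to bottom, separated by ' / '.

Cage k is a single given cell, which forces R1C3 = 1.
J is a freebie; hence R1C4 = 4.
Row 1 already has 4, which forces R1C5 = 5.
Column 5 already has 5, so R2C5 = 4.
4 is placed in column 4, leaving R5C4 = 2.
Row 1 already has 4; hence R1C1 = 2.
2 is placed in row 1; hence R1C2 = 3.
Cage a needs two cells with quotient 2; hence R2C1 = 1.
Column 2 already has 3; hence R2C2 = 2.
Row 2 now contains 4, which forces R2C3 = 5.
Row 2 already has 1; hence R2C4 = 3.
Column 4 now contains 3; hence R3C4 = 1.
The 4 cells of cage g must have sum 11, so R4C4 = 5.
Column 2 already has 3, which forces R5C2 = 5.
Row 5 already has 2; hence R5C3 = 4.
Cage e has sum 16, which forces R3C1 = 5.
Column 2 now contains 5, which forces R3C2 = 4.
Column 3 already has 4, which forces R3C3 = 2.
Row 3 already has 2, leaving R3C5 = 3.
Cage h needs product 12, which forces R4C1 = 4.
Cage h needs product 12, so R4C2 = 1.
Column 3 already has 4, which forces R4C3 = 3.
Row 4 now contains 1; hence R4C5 = 2.
5 is placed in row 5; hence R5C1 = 3.
Column 5 already has 3, so R5C5 = 1.

2 3 1 4 5 / 1 2 5 3 4 / 5 4 2 1 3 / 4 1 3 5 2 / 3 5 4 2 1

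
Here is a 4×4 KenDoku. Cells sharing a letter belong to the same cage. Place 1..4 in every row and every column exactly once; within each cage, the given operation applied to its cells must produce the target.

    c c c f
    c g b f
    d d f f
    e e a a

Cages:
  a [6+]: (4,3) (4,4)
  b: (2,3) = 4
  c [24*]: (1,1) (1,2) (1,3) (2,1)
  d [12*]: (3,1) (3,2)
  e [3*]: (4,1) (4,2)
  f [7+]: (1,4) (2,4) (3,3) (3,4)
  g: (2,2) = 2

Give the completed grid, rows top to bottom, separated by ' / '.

Cage g is given; hence (2,2) = 2.
Cage b is a single given cell, leaving (2,3) = 4.
Cage f needs sum 7, which forces (3,3) = 1.
Column 3 already has 4; hence (4,3) = 2.
Row 4 now contains 2, so (4,4) = 4.
The 4 cells of cage c must have product 24, leaving (1,1) = 2.
The 4 cells of cage c must have product 24; hence (1,2) = 4.
Column 3 now contains 2, which forces (1,3) = 3.
Row 1 already has 3, which forces (1,4) = 1.
Cage c has product 24, which forces (2,1) = 1.
1 is placed in column 4, so (2,4) = 3.
Column 2 already has 4, which forces (3,2) = 3.
Column 4 now contains 3; hence (3,4) = 2.
1 is placed in column 1, which forces (4,1) = 3.
Column 2 already has 3, which forces (4,2) = 1.
3 is placed in row 3, so (3,1) = 4.

2 4 3 1 / 1 2 4 3 / 4 3 1 2 / 3 1 2 4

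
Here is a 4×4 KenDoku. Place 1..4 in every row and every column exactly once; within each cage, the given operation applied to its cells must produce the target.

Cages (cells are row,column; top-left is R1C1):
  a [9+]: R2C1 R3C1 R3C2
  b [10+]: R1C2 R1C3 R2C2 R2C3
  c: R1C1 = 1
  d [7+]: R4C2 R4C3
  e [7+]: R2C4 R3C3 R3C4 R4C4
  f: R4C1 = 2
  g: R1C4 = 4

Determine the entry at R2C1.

3

Cage c is given, leaving R1C1 = 1.
Cage g is a single given cell, which forces R1C4 = 4.
Cage e needs sum 7, which forces R3C3 = 1.
Cage f is a single given cell, leaving R4C1 = 2.
The 3 cells of cage a must have sum 9, leaving R3C2 = 2.
Row 3 already has 2; hence R3C4 = 3.
3 is placed in column 4; hence R4C4 = 1.
2 is placed in column 2, so R1C2 = 3.
The 4 cells of cage b must have sum 10; hence R1C3 = 2.
The 3 cells of cage a must have sum 9, so R2C1 = 3.
The 4 cells of cage b must have sum 10, leaving R2C2 = 1.
Cage b has sum 10, which forces R2C3 = 4.
Column 4 already has 1, leaving R2C4 = 2.
3 is placed in row 3; hence R3C1 = 4.
Column 2 now contains 3, which forces R4C2 = 4.
4 is placed in column 3; hence R4C3 = 3.
The full grid is 1 3 2 4 / 3 1 4 2 / 4 2 1 3 / 2 4 3 1.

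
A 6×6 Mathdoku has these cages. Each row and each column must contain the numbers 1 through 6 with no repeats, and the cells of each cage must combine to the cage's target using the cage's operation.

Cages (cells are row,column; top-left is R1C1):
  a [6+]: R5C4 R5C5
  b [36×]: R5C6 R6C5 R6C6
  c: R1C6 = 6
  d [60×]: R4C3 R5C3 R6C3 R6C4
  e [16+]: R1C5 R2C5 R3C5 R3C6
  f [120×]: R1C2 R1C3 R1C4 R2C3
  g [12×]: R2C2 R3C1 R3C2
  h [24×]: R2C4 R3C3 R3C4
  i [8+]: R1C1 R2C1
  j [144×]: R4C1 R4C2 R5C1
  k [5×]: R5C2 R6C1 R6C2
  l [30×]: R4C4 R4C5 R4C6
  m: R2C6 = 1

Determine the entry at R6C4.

Cage c is given, leaving R1C6 = 6.
Cage m is given, so R2C6 = 1.
Cage j has product 144, so R4C1 = 4.
Cage j needs product 144, which forces R4C2 = 6.
Cage j has product 144, so R5C1 = 6.
Cage k needs product 5; hence R5C2 = 1.
Cage k needs product 5; hence R6C1 = 1.
Cage k has product 5, which forces R6C2 = 5.
Cage g needs product 12, which forces R2C2 = 2.
Cage g needs product 12, leaving R3C1 = 2.
Cage g needs product 12, which forces R3C2 = 3.
3 is placed in column 2, which forces R1C2 = 4.
The only place for 1 in row 4 is R4C3.
Cage h has product 24, which forces R3C4 = 1.
The 4 cells of cage d must have product 60, which forces R5C3 = 5.
Cage f needs product 120, leaving R1C3 = 2.
The 4 cells of cage f must have product 120; hence R1C4 = 5.
Cage f has product 120, which forces R2C3 = 3.
5 is placed in row 1, which forces R1C1 = 3.
Row 1 now contains 3, which forces R1C5 = 1.
3 is placed in row 2, so R2C1 = 5.
The only place for 3 in row 5 is R5C6.
The only place for 6 in column 4 is R2C4.
Row 2 already has 6, leaving R2C5 = 4.
Cage h needs product 24; hence R3C3 = 4.
The 4 cells of cage e must have sum 16, which forces R3C5 = 6.
Cage e needs sum 16, so R3C6 = 5.
Column 6 now contains 5, leaving R4C6 = 2.
Column 5 already has 4, so R5C5 = 2.
4 is placed in column 3, which forces R6C3 = 6.
6 is placed in column 5, so R6C5 = 3.
Column 6 already has 2, leaving R6C6 = 4.
Row 4 now contains 2; hence R4C4 = 3.
Column 5 now contains 3, which forces R4C5 = 5.
Row 5 now contains 2, leaving R5C4 = 4.
3 is placed in row 6, so R6C4 = 2.
The full grid is 3 4 2 5 1 6 / 5 2 3 6 4 1 / 2 3 4 1 6 5 / 4 6 1 3 5 2 / 6 1 5 4 2 3 / 1 5 6 2 3 4.

2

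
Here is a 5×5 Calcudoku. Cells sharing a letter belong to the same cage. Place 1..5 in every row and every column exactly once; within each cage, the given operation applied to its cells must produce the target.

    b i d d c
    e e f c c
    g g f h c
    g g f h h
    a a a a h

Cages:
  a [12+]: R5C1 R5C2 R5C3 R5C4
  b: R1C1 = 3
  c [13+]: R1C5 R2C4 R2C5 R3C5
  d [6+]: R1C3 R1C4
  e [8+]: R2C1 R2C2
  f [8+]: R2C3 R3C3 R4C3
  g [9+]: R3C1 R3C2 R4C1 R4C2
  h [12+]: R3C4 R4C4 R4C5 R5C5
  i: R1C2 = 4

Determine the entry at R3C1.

2

Cage b is a single given cell; hence R1C1 = 3.
Cage i is a single given cell, leaving R1C2 = 4.
Column 1 already has 3; hence R2C1 = 5.
5 is placed in row 2, which forces R2C2 = 3.
In row 1, 2 can only go at R1C5, so R1C5 = 2.
The 4 cells of cage c must have sum 13; hence R2C4 = 2.
The 4 cells of cage c must have sum 13; hence R2C5 = 4.
Cage c needs sum 13; hence R3C5 = 5.
Row 2 now contains 4, so R2C3 = 1.
The 4 cells of cage h must have sum 12; hence R3C4 = 3.
The 4 cells of cage h must have sum 12, so R4C4 = 5.
1 is placed in column 3, so R1C3 = 5.
Column 4 now contains 5, which forces R1C4 = 1.
The 3 cells of cage f must have sum 8; hence R3C3 = 4.
Cage f has sum 8, so R4C3 = 3.
3 is placed in row 4, which forces R4C5 = 1.
Column 3 already has 4, leaving R5C3 = 2.
1 is placed in column 4, which forces R5C4 = 4.
1 is placed in column 5, which forces R5C5 = 3.
Row 3 now contains 4, so R3C1 = 2.
Cage g has sum 9, which forces R3C2 = 1.
The 4 cells of cage g must have sum 9, which forces R4C1 = 4.
1 is placed in row 4, leaving R4C2 = 2.
4 is placed in row 5, so R5C1 = 1.
Cage a needs sum 12, leaving R5C2 = 5.
The full grid is 3 4 5 1 2 / 5 3 1 2 4 / 2 1 4 3 5 / 4 2 3 5 1 / 1 5 2 4 3.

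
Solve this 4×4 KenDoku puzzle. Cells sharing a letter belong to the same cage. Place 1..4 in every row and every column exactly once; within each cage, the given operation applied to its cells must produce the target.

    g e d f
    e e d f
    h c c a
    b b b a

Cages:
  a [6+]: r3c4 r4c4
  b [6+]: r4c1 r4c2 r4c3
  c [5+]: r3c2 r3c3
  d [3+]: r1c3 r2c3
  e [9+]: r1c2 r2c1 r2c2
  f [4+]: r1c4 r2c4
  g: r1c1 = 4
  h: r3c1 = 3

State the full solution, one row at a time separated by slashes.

4 3 2 1 / 2 4 1 3 / 3 1 4 2 / 1 2 3 4

G is a freebie, which forces r1c1 = 4.
Cage h is given, leaving r3c1 = 3.
Cage e needs sum 9; hence r1c2 = 3.
3 is placed in row 1, which forces r1c4 = 1.
3 is placed in column 1, leaving r2c1 = 2.
Cage e needs sum 9, which forces r2c2 = 4.
Row 2 now contains 2; hence r2c3 = 1.
Column 4 already has 1, leaving r2c4 = 3.
Column 2 now contains 4, leaving r3c2 = 1.
1 is placed in column 3; hence r3c3 = 4.
4 is placed in row 3, so r3c4 = 2.
Column 1 now contains 2, which forces r4c1 = 1.
Column 2 already has 1, leaving r4c2 = 2.
2 is placed in row 4, which forces r4c3 = 3.
Column 4 already has 2, leaving r4c4 = 4.
Row 1 now contains 1, so r1c3 = 2.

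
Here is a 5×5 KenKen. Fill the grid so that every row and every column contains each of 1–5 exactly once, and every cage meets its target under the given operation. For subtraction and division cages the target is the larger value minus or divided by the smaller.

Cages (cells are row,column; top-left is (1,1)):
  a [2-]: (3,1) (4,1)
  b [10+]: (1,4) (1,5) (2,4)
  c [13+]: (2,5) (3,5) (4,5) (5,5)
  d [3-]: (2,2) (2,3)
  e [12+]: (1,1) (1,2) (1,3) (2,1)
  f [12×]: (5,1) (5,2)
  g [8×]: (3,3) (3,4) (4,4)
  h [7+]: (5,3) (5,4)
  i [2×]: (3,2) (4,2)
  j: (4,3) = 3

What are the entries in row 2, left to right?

Cage j is a single given cell, leaving (4,3) = 3.
Row 3 needs a 5, and only (3,5) is open for it.
In row 3, 3 can only go at (3,1), so (3,1) = 3.
Column 1 already has 3; hence (5,1) = 4.
Cage f needs two cells with product 12, leaving (5,2) = 3.
Row 5 now contains 3; hence (5,5) = 1.
Cage c has sum 13, so (2,5) = 3.
Column 5 now contains 1, leaving (4,5) = 4.
The 3 cells of cage b must have sum 10, which forces (1,4) = 3.
4 is placed in column 5; hence (1,5) = 2.
Cage b has sum 10; hence (2,4) = 5.
Column 4 now contains 5, so (5,4) = 2.
Cage e needs sum 12, leaving (2,1) = 2.
The 3 cells of cage g must have product 8, which forces (3,3) = 2.
The 3 cells of cage g must have product 8, which forces (3,4) = 4.
Column 4 now contains 2, so (4,4) = 1.
Row 5 already has 2, leaving (5,3) = 5.
2 is placed in row 3, which forces (3,2) = 1.
Row 4 already has 1, leaving (4,1) = 5.
Row 4 already has 1, which forces (4,2) = 2.
5 is placed in column 1, leaving (1,1) = 1.
Cage e needs sum 12; hence (1,2) = 5.
Cage e needs sum 12, so (1,3) = 4.
Column 2 now contains 1, so (2,2) = 4.
Cage d needs two cells with difference 3; hence (2,3) = 1.
The full grid is 1 5 4 3 2 / 2 4 1 5 3 / 3 1 2 4 5 / 5 2 3 1 4 / 4 3 5 2 1.

2 4 1 5 3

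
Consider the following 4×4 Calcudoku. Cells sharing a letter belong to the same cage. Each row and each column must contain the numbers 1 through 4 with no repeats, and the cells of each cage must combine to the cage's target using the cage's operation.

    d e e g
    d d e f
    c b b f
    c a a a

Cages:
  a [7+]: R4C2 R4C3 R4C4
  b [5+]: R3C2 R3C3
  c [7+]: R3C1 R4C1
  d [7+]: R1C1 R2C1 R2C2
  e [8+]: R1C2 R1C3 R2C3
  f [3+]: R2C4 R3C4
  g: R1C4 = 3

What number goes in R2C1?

G is a freebie; hence R1C4 = 3.
The only place for 3 in row 4 is R4C1.
Column 1 now contains 3, which forces R3C1 = 4.
The 3 cells of cage d must have sum 7, which forces R2C2 = 4.
Cage e needs sum 8, leaving R1C3 = 4.
Cage a has sum 7, which forces R4C4 = 4.
The only place for 3 in row 2 is R2C3.
Cage e needs sum 8, which forces R1C2 = 1.
Cage b's pair has sum 5, leaving R3C2 = 3.
Column 3 now contains 3, leaving R3C3 = 2.
Row 3 already has 2, so R3C4 = 1.
1 is placed in column 2, so R4C2 = 2.
2 is placed in column 3, which forces R4C3 = 1.
1 is placed in row 1, which forces R1C1 = 2.
Cage d has sum 7, leaving R2C1 = 1.
Column 4 already has 1, which forces R2C4 = 2.
Filled in: 2 1 4 3 / 1 4 3 2 / 4 3 2 1 / 3 2 1 4.

1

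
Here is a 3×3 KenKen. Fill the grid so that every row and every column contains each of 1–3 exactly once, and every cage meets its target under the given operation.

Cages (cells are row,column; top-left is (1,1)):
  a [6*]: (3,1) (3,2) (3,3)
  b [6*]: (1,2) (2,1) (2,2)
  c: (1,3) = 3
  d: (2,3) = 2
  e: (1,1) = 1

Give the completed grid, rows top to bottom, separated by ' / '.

Cage e is given; hence (1,1) = 1.
Cage c is given, leaving (1,3) = 3.
D is a freebie; hence (2,3) = 2.
Column 3 already has 2, which forces (3,3) = 1.
Row 1 now contains 3; hence (1,2) = 2.
Row 2 now contains 2, so (2,1) = 3.
The 3 cells of cage b must have product 6, which forces (2,2) = 1.
3 is placed in column 1, which forces (3,1) = 2.
2 is placed in column 2, which forces (3,2) = 3.

1 2 3 / 3 1 2 / 2 3 1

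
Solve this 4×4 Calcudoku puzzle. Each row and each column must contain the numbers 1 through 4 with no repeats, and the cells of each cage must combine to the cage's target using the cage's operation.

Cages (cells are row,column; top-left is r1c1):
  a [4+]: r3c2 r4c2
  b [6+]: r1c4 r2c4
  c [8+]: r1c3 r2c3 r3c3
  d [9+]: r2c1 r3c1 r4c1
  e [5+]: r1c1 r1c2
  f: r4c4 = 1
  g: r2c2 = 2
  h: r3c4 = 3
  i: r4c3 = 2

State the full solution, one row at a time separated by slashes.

Cage g is given, leaving r2c2 = 2.
2 is placed in row 2, so r2c4 = 4.
H is a freebie, leaving r3c4 = 3.
I is a freebie, leaving r4c3 = 2.
F is a freebie, leaving r4c4 = 1.
Column 4 already has 4, which forces r1c4 = 2.
Row 2 now contains 4, leaving r2c1 = 3.
Row 2 already has 3, which forces r2c3 = 1.
Cage d needs sum 9, leaving r3c1 = 2.
Row 3 already has 3, leaving r3c2 = 1.
1 is placed in column 3, leaving r3c3 = 4.
Cage d needs sum 9, which forces r4c1 = 4.
1 is placed in row 4, leaving r4c2 = 3.
Column 1 already has 4, which forces r1c1 = 1.
Column 2 already has 3; hence r1c2 = 4.
4 is placed in column 3; hence r1c3 = 3.

1 4 3 2 / 3 2 1 4 / 2 1 4 3 / 4 3 2 1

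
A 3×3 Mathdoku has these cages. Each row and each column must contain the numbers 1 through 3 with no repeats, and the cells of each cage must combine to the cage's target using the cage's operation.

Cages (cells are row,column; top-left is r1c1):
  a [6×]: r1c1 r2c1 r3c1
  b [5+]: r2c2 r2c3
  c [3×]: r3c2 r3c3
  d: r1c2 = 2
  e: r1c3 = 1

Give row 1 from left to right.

3 2 1

Cage d is a single given cell, so r1c2 = 2.
Cage e is a single given cell, which forces r1c3 = 1.
Column 2 already has 2, so r2c2 = 3.
Row 2 now contains 3; hence r2c3 = 2.
Column 2 now contains 3, which forces r3c2 = 1.
Column 3 already has 1, which forces r3c3 = 3.
Row 1 already has 1, which forces r1c1 = 3.
Row 2 now contains 2; hence r2c1 = 1.
Row 3 already has 3, so r3c1 = 2.
Filled in: 3 2 1 / 1 3 2 / 2 1 3.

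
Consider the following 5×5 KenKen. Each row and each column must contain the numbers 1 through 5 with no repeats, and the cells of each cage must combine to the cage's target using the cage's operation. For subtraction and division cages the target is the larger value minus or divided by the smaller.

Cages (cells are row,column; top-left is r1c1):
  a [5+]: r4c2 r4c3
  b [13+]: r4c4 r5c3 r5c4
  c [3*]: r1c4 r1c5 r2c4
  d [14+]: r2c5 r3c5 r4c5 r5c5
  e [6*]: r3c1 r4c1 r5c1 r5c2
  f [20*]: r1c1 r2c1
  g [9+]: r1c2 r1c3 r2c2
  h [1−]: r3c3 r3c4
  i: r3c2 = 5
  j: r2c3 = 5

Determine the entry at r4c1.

1

Cage c needs product 3, so r1c4 = 3.
Cage c needs product 3, which forces r1c5 = 1.
Cage j is given, so r2c3 = 5.
The 3 cells of cage c must have product 3, leaving r2c4 = 1.
Cage i is a single given cell, which forces r3c2 = 5.
Cage e needs product 6, which forces r5c2 = 1.
Column 3 already has 5, so r5c3 = 4.
3 is placed in column 4, which forces r5c4 = 5.
Cage f needs two cells with product 20, so r1c1 = 5.
Cage g needs sum 9, leaving r1c2 = 4.
Column 3 already has 4; hence r1c3 = 2.
Row 2 now contains 5, which forces r2c1 = 4.
The 3 cells of cage g must have sum 9, so r2c2 = 3.
Row 2 now contains 3; hence r2c5 = 2.
3 is placed in column 2, so r4c2 = 2.
5 is placed in column 4; hence r4c4 = 4.
Cage d has sum 14, which forces r4c5 = 5.
2 is placed in column 5, leaving r5c5 = 3.
4 is placed in column 4; hence r3c4 = 2.
Column 5 already has 3, which forces r3c5 = 4.
Cage a's pair has sum 5, so r4c3 = 3.
Row 5 now contains 3, so r5c1 = 2.
Cage e needs product 6, which forces r3c1 = 3.
Column 3 now contains 3; hence r3c3 = 1.
Row 4 now contains 3, which forces r4c1 = 1.
Filled in: 5 4 2 3 1 / 4 3 5 1 2 / 3 5 1 2 4 / 1 2 3 4 5 / 2 1 4 5 3.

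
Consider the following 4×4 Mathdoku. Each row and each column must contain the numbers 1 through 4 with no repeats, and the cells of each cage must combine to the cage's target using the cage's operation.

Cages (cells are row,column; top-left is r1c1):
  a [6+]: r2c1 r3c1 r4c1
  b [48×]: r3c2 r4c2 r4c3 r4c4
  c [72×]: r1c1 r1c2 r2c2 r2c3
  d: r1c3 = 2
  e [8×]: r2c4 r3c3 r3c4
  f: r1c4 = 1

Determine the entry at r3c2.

D is a freebie; hence r1c3 = 2.
Cage f is given, which forces r1c4 = 1.
The 4 cells of cage c must have product 72, leaving r2c2 = 2.
Cage c needs product 72, leaving r2c3 = 3.
Row 2 now contains 2, leaving r2c4 = 4.
2 is placed in column 2; hence r3c2 = 4.
Cage e has product 8, leaving r3c3 = 1.
Column 4 already has 4, leaving r3c4 = 2.
Column 3 now contains 1, which forces r4c3 = 4.
Column 4 now contains 2; hence r4c4 = 3.
Cage c needs product 72; hence r1c1 = 4.
4 is placed in column 2, leaving r1c2 = 3.
Row 2 now contains 3, leaving r2c1 = 1.
2 is placed in row 3; hence r3c1 = 3.
The 3 cells of cage a must have sum 6, leaving r4c1 = 2.
Row 4 already has 3; hence r4c2 = 1.
Filled in: 4 3 2 1 / 1 2 3 4 / 3 4 1 2 / 2 1 4 3.

4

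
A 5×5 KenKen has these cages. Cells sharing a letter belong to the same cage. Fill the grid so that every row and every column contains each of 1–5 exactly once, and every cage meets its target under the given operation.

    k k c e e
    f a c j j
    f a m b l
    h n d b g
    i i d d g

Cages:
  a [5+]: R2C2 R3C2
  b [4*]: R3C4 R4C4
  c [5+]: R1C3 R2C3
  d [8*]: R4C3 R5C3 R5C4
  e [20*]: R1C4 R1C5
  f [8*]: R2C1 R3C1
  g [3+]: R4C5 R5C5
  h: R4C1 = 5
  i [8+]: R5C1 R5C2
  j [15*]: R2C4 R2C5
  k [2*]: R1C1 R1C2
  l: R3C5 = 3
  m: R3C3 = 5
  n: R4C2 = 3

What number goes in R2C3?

2

Cage m is a single given cell, which forces R3C3 = 5.
Cage l is a single given cell, so R3C5 = 3.
Cage h is a single given cell, so R4C1 = 5.
N is a freebie; hence R4C2 = 3.
5 is placed in column 1, so R5C1 = 3.
Column 2 already has 3, leaving R5C2 = 5.
Cage j's pair has product 15, which forces R2C4 = 3.
3 is placed in column 5; hence R2C5 = 5.
Cage e needs two cells with product 20, leaving R1C4 = 5.
5 is placed in column 5, leaving R1C5 = 4.
In row 1, 3 can only go at R1C3, so R1C3 = 3.
The two cells of cage c must have sum 5, which forces R2C3 = 2.
Row 2 already has 2; hence R2C1 = 4.
Row 2 now contains 4, so R2C2 = 1.
Cage f needs two cells with product 8; hence R3C1 = 2.
Column 2 now contains 1, leaving R3C2 = 4.
Row 3 already has 4, leaving R3C4 = 1.
1 is placed in column 4; hence R4C4 = 4.
Cage d needs product 8, which forces R5C4 = 2.
Row 5 already has 2, which forces R5C5 = 1.
2 is placed in column 1; hence R1C1 = 1.
Column 2 now contains 1; hence R1C2 = 2.
4 is placed in row 4, which forces R4C3 = 1.
1 is placed in column 5, so R4C5 = 2.
1 is placed in row 5, so R5C3 = 4.
Completed grid: 1 2 3 5 4 / 4 1 2 3 5 / 2 4 5 1 3 / 5 3 1 4 2 / 3 5 4 2 1.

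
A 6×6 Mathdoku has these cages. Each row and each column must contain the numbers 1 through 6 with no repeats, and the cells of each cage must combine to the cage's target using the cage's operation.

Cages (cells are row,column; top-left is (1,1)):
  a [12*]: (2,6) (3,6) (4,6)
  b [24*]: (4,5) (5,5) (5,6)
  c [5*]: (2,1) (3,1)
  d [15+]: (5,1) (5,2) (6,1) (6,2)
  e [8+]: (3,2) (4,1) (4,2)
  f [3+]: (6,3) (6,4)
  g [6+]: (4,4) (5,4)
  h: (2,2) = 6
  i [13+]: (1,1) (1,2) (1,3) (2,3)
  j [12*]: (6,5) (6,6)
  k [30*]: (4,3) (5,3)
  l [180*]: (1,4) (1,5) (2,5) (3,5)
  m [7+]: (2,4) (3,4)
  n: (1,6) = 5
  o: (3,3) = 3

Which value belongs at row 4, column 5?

3

Cage n is a single given cell; hence (1,6) = 5.
Cage h is given; hence (2,2) = 6.
Cage o is given, which forces (3,3) = 3.
Row 6 needs a 6, and only (6,1) is open for it.
Row 6 needs a 5, and only (6,2) is open for it.
Cage i needs sum 13, so (1,3) = 2.
Cage i needs sum 13; hence (2,3) = 4.
The pair (2,1)/(3,1) in column 1 holds {1, 5}; hence (5,1) = 3.
Cage d has sum 15; hence (5,2) = 1.
Column 3 now contains 2; hence (6,3) = 1.
Row 6 now contains 1, leaving (6,4) = 2.
Column 1 already has 3, which forces (1,1) = 4.
Cage i has sum 13, which forces (1,2) = 3.
Row 1 now contains 3, leaving (1,4) = 6.
Row 1 already has 6; hence (1,5) = 1.
The 3 cells of cage e must have sum 8; hence (3,2) = 2.
Column 4 already has 6; hence (3,4) = 4.
Cage e has sum 8, so (4,1) = 2.
Cage e has sum 8, leaving (4,2) = 4.
The two cells of cage g must have sum 6, which forces (4,4) = 1.
2 is placed in row 4, so (4,5) = 3.
Row 4 already has 3, which forces (4,6) = 6.
The two cells of cage g must have sum 6, leaving (5,4) = 5.
Column 5 already has 3, leaving (6,5) = 4.
Row 6 now contains 4, so (6,6) = 3.
Column 4 already has 1, which forces (2,4) = 3.
The 4 cells of cage l must have product 180, leaving (2,5) = 5.
Cage a needs product 12; hence (2,6) = 2.
Cage l has product 180, leaving (3,5) = 6.
Column 6 now contains 6, which forces (3,6) = 1.
Row 4 already has 6, which forces (4,3) = 5.
5 is placed in row 5, which forces (5,3) = 6.
The 3 cells of cage b must have product 24, so (5,5) = 2.
Cage b needs product 24, so (5,6) = 4.
Row 2 already has 5; hence (2,1) = 1.
1 is placed in row 3; hence (3,1) = 5.
The full grid is 4 3 2 6 1 5 / 1 6 4 3 5 2 / 5 2 3 4 6 1 / 2 4 5 1 3 6 / 3 1 6 5 2 4 / 6 5 1 2 4 3.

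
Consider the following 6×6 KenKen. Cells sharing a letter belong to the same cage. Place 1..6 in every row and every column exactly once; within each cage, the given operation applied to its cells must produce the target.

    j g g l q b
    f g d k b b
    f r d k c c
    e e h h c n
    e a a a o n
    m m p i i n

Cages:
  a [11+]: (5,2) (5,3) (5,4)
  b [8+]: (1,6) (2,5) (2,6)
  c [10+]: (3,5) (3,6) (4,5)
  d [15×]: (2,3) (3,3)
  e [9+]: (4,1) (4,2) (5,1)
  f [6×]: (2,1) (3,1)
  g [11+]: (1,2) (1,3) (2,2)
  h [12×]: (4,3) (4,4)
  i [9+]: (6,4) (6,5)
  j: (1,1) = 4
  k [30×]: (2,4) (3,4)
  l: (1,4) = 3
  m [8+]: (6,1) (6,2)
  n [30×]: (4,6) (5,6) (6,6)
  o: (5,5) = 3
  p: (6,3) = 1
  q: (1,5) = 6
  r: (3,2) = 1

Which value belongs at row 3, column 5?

2

J is a freebie, so (1,1) = 4.
Cage l is a single given cell, so (1,4) = 3.
Cage q is given, which forces (1,5) = 6.
R is a freebie, leaving (3,2) = 1.
Cage o is a single given cell, leaving (5,5) = 3.
P is a freebie, leaving (6,3) = 1.
The 3 cells of cage g must have sum 11, so (2,2) = 4.
Row 1 needs a 1, and only (1,6) is open for it.
The only place for 4 in column 3 is (5,3).
In column 3, 6 can only go at (4,3), so (4,3) = 6.
Cage h's pair has product 12, which forces (4,4) = 2.
In row 4, 4 can only go at (4,5), so (4,5) = 4.
Cage c needs sum 10, so (3,5) = 2.
Cage c needs sum 10, which forces (3,6) = 4.
Cage i's pair has sum 9; hence (6,4) = 4.
Column 5 already has 4, so (6,5) = 5.
Column 5 already has 5, which forces (2,5) = 1.
Cage b has sum 8; hence (2,6) = 6.
Row 2 already has 1, which forces (2,1) = 2.
6 is placed in row 2, leaving (2,4) = 5.
Cage f needs two cells with product 6; hence (3,1) = 3.
Row 3 now contains 3; hence (3,3) = 5.
The two cells of cage k must have product 30, so (3,4) = 6.
5 is placed in column 4, which forces (5,4) = 1.
2 is placed in column 1, which forces (6,1) = 6.
Row 6 now contains 6, which forces (6,2) = 2.
Row 6 now contains 2, so (6,6) = 3.
Column 2 already has 2, so (1,2) = 5.
Column 3 now contains 5, leaving (1,3) = 2.
Row 2 now contains 5, which forces (2,3) = 3.
Cage e needs sum 9, leaving (4,1) = 1.
Cage e needs sum 9, leaving (4,2) = 3.
Column 6 already has 3, which forces (4,6) = 5.
1 is placed in row 5, which forces (5,1) = 5.
Column 2 already has 2; hence (5,2) = 6.
Cage n needs product 30, leaving (5,6) = 2.
The full grid is 4 5 2 3 6 1 / 2 4 3 5 1 6 / 3 1 5 6 2 4 / 1 3 6 2 4 5 / 5 6 4 1 3 2 / 6 2 1 4 5 3.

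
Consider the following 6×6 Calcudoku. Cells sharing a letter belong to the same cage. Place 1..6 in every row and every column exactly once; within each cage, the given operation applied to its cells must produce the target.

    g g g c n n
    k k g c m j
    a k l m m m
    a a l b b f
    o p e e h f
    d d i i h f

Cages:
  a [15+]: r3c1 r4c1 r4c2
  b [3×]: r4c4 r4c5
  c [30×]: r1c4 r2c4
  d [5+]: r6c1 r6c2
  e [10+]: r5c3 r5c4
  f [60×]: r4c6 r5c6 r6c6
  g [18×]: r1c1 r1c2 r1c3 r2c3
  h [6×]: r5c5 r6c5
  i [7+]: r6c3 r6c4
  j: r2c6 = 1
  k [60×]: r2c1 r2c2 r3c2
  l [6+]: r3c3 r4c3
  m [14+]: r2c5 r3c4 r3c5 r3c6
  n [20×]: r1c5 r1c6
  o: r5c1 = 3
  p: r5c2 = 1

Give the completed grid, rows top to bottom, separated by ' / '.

2 3 1 6 5 4 / 6 2 3 5 4 1 / 4 5 2 1 6 3 / 5 6 4 3 1 2 / 3 1 6 4 2 5 / 1 4 5 2 3 6

J is a freebie, so r2c6 = 1.
Cage o is a single given cell, so r5c1 = 3.
Cage p is given, leaving r5c2 = 1.
Cage g has product 18, so r1c2 = 3.
Row 2 now contains 1, which forces r2c3 = 3.
3 is placed in column 2, so r6c2 = 4.
Cage d needs two cells with sum 5; hence r6c1 = 1.
Row 6 already has 1; hence r6c5 = 3.
Column 1 now contains 1, leaving r1c1 = 2.
Cage g needs product 18, so r1c3 = 1.
The two cells of cage b must have product 3, which forces r4c4 = 3.
3 is placed in column 5, which forces r4c5 = 1.
Cage h's pair has product 6, which forces r5c5 = 2.
In row 1, 6 can only go at r1c4, so r1c4 = 6.
Column 4 now contains 6, so r2c4 = 5.
Cage e needs two cells with sum 10; hence r5c3 = 6.
Column 4 now contains 6, which forces r5c4 = 4.
6 is placed in row 5, so r5c6 = 5.
Column 4 already has 5, which forces r6c4 = 2.
Row 6 now contains 2, so r6c6 = 6.
The two cells of cage n must have product 20, leaving r1c5 = 5.
5 is placed in column 6; hence r1c6 = 4.
Row 2 now contains 5, leaving r2c1 = 6.
Cage k has product 60; hence r2c2 = 2.
6 is placed in row 2, which forces r2c5 = 4.
Cage k needs product 60, which forces r3c2 = 5.
Column 4 already has 2, leaving r3c4 = 1.
4 is placed in column 5, which forces r3c5 = 6.
Column 2 already has 5, which forces r4c2 = 6.
Column 6 now contains 6; hence r4c6 = 2.
Row 6 now contains 2, so r6c3 = 5.
Row 3 already has 5, leaving r3c1 = 4.
Cage l's pair has sum 6; hence r3c3 = 2.
Column 6 already has 2, leaving r3c6 = 3.
The 3 cells of cage a must have sum 15; hence r4c1 = 5.
Row 4 now contains 2, leaving r4c3 = 4.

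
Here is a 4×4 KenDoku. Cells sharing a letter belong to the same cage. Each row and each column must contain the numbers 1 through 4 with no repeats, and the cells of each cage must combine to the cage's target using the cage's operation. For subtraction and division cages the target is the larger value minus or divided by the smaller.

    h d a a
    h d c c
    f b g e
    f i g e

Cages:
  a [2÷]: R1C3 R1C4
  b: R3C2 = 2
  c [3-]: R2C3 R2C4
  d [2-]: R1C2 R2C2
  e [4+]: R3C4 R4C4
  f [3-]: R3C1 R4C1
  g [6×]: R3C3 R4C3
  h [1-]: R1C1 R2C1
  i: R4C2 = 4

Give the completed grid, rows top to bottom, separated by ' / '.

Cage b is a single given cell, leaving R3C2 = 2.
2 is placed in row 3, which forces R3C3 = 3.
3 is placed in row 3, so R3C4 = 1.
Cage i is given, which forces R4C2 = 4.
3 is placed in column 3, leaving R4C3 = 2.
1 is placed in column 4; hence R4C4 = 3.
Cage a's pair has quotient 2, so R1C4 = 2.
Cage c needs two cells with difference 3, leaving R2C3 = 1.
1 is placed in column 4, leaving R2C4 = 4.
Row 3 now contains 1, which forces R3C1 = 4.
Row 4 already has 4; hence R4C1 = 1.
Column 1 now contains 1, leaving R1C1 = 3.
The two cells of cage d must have difference 2, leaving R1C2 = 1.
Column 3 now contains 1, so R1C3 = 4.
Cage h needs two cells with difference 1; hence R2C1 = 2.
Row 2 already has 1, which forces R2C2 = 3.

3 1 4 2 / 2 3 1 4 / 4 2 3 1 / 1 4 2 3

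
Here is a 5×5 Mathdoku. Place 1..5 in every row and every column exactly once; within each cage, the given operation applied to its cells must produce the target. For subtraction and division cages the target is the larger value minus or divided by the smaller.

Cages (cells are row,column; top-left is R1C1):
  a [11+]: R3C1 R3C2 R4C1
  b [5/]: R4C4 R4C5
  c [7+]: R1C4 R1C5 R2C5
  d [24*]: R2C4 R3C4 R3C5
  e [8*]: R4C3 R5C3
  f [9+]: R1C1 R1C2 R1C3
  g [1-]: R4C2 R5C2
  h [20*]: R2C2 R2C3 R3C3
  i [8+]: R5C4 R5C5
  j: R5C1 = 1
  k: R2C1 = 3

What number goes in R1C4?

4

Cage k is given, which forces R2C1 = 3.
Cage j is given, leaving R5C1 = 1.
The only place for 1 in row 3 is R3C3.
The only place for 1 in row 2 is R2C5.
The two cells of cage b must have quotient 5; hence R4C4 = 1.
Column 5 now contains 1; hence R4C5 = 5.
Column 5 now contains 5, which forces R5C5 = 3.
Cage d needs product 24, leaving R3C4 = 3.
3 is placed in row 5, leaving R5C4 = 5.
Cage g's pair has difference 1, leaving R4C2 = 3.
The 3 cells of cage f must have sum 9, so R1C3 = 3.
Row 1 needs a 1, and only R1C2 is open for it.
Cage f has sum 9, leaving R1C1 = 5.
The 3 cells of cage a must have sum 11; hence R3C2 = 5.
Column 2 now contains 5; hence R2C2 = 4.
The 3 cells of cage h must have product 20; hence R2C3 = 5.
Row 2 already has 4, leaving R2C4 = 2.
Column 2 already has 4; hence R5C2 = 2.
Row 5 already has 2; hence R5C3 = 4.
Column 4 already has 2; hence R1C4 = 4.
Cage c needs sum 7, leaving R1C5 = 2.
Cage d needs product 24, leaving R3C5 = 4.
Column 3 already has 4, so R4C3 = 2.
4 is placed in row 3, leaving R3C1 = 2.
Row 4 now contains 2; hence R4C1 = 4.
Filled in: 5 1 3 4 2 / 3 4 5 2 1 / 2 5 1 3 4 / 4 3 2 1 5 / 1 2 4 5 3.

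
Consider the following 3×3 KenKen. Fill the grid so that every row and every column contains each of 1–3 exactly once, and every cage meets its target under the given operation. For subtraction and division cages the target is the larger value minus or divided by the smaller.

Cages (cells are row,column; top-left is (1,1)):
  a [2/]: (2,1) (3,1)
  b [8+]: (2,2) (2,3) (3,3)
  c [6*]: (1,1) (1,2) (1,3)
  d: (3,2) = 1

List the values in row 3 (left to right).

Cage b needs sum 8, which forces (2,2) = 3.
Cage b needs sum 8; hence (2,3) = 2.
Cage d is given, so (3,2) = 1.
The 3 cells of cage b must have sum 8, so (3,3) = 3.
Cage c needs product 6, leaving (1,1) = 3.
Column 2 already has 1, so (1,2) = 2.
Column 3 already has 3, leaving (1,3) = 1.
Row 2 already has 2, which forces (2,1) = 1.
Row 3 now contains 1, leaving (3,1) = 2.
Filled in: 3 2 1 / 1 3 2 / 2 1 3.

2 1 3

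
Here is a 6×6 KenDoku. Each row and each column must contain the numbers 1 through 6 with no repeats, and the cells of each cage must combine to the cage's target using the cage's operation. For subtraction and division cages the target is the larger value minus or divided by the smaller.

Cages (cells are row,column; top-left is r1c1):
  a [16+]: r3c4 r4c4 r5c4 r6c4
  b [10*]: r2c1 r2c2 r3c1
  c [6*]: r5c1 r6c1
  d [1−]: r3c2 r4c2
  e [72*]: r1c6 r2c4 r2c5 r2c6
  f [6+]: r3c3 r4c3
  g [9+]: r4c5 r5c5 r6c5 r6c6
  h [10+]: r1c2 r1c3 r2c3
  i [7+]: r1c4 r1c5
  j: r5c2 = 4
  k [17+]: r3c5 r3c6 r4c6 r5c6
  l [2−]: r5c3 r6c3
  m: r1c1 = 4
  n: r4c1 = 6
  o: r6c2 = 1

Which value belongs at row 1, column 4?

2

Cage m is a single given cell, so r1c1 = 4.
Cage n is given, so r4c1 = 6.
J is a freebie, leaving r5c2 = 4.
O is a freebie, leaving r6c2 = 1.
Row 6 needs a 6, and only r6c4 is open for it.
Row 6 needs a 5, and only r6c3 is open for it.
The two cells of cage l must have difference 2, so r5c3 = 3.
Row 5 now contains 3, leaving r5c1 = 2.
Row 5 already has 2, so r5c5 = 1.
The two cells of cage c must have product 6, so r6c1 = 3.
3 is placed in row 6; hence r6c6 = 2.
Cage b has product 10; hence r2c2 = 2.
Cage g has sum 9, so r4c5 = 2.
1 is placed in row 5, so r5c4 = 5.
Row 5 now contains 5; hence r5c6 = 6.
2 is placed in row 6; hence r6c5 = 4.
Cage e needs product 72, which forces r2c5 = 6.
Cage d's pair has difference 1; hence r3c2 = 6.
Cage f's pair has sum 6, leaving r3c3 = 2.
Cage d needs two cells with difference 1, so r4c2 = 5.
2 is placed in row 4, so r4c3 = 4.
5 is placed in column 2, so r1c2 = 3.
Cage h needs sum 10; hence r1c3 = 6.
Cage i needs two cells with sum 7, leaving r1c4 = 2.
Column 5 already has 6; hence r1c5 = 5.
3 is placed in row 1, which forces r1c6 = 1.
4 is placed in column 3, which forces r2c3 = 1.
The 4 cells of cage a must have sum 16, leaving r3c4 = 4.
The 4 cells of cage k must have sum 17, so r3c5 = 3.
Cage k needs sum 17; hence r3c6 = 5.
Cage a needs sum 16, which forces r4c4 = 1.
Cage k needs sum 17, leaving r4c6 = 3.
Row 2 already has 1, leaving r2c1 = 5.
Column 4 already has 4, leaving r2c4 = 3.
Column 6 now contains 3; hence r2c6 = 4.
Row 3 now contains 5, which forces r3c1 = 1.
The full grid is 4 3 6 2 5 1 / 5 2 1 3 6 4 / 1 6 2 4 3 5 / 6 5 4 1 2 3 / 2 4 3 5 1 6 / 3 1 5 6 4 2.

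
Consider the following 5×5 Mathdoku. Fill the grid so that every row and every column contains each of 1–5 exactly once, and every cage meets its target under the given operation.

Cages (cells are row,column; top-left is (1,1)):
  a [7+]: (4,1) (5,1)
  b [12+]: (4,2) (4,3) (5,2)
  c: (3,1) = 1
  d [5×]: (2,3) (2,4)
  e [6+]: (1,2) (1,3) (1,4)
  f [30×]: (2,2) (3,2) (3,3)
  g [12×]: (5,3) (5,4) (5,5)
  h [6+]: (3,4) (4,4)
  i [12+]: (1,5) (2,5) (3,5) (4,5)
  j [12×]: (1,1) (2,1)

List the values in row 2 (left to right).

3 2 1 5 4

Cage c is given, so (3,1) = 1.
The only place for 5 in row 1 is (1,5).
Row 1 needs a 4, and only (1,1) is open for it.
Column 1 already has 4, so (2,1) = 3.
Row 2 needs a 4, and only (2,5) is open for it.
4 is placed in column 5, leaving (3,5) = 2.
The 4 cells of cage i must have sum 12, which forces (4,5) = 1.
1 is placed in column 5; hence (5,5) = 3.
Cage f has product 30, leaving (2,2) = 2.
Cage h's pair has sum 6, so (3,4) = 4.
Cage h's pair has sum 6, which forces (4,4) = 2.
Column 4 now contains 4, so (5,4) = 1.
Cage e needs sum 6, so (1,2) = 1.
Cage e has sum 6, which forces (1,3) = 2.
Column 4 already has 1; hence (1,4) = 3.
Cage d needs two cells with product 5, so (2,3) = 1.
Column 4 already has 1, so (2,4) = 5.
Row 4 now contains 2; hence (4,1) = 5.
The two cells of cage a must have sum 7, leaving (5,1) = 2.
Row 5 now contains 1, so (5,3) = 4.
Cage b needs sum 12, leaving (4,2) = 4.
4 is placed in column 3, which forces (4,3) = 3.
Row 5 already has 4, which forces (5,2) = 5.
Column 2 now contains 5; hence (3,2) = 3.
Column 3 now contains 3, leaving (3,3) = 5.
The full grid is 4 1 2 3 5 / 3 2 1 5 4 / 1 3 5 4 2 / 5 4 3 2 1 / 2 5 4 1 3.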